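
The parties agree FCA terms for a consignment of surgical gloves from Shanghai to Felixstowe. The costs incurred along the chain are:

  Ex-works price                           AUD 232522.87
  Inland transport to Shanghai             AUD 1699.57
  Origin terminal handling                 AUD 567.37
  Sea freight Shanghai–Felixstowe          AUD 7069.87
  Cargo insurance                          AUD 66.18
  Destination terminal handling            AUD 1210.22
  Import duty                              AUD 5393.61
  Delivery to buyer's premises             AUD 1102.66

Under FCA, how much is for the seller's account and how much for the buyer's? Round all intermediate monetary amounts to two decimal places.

Seller: AUD 234222.44; buyer: AUD 15409.91

FCA: the seller delivers export-cleared goods to the carrier; the buyer bears costs from that point.
Seller's account: goods 232522.87 + inland to port 1699.57 = 234222.44
Buyer's account: origin terminal 567.37 + freight 7069.87 + insurance 66.18 + destination terminal 1210.22 + duty 5393.61 + delivery 1102.66 = 15409.91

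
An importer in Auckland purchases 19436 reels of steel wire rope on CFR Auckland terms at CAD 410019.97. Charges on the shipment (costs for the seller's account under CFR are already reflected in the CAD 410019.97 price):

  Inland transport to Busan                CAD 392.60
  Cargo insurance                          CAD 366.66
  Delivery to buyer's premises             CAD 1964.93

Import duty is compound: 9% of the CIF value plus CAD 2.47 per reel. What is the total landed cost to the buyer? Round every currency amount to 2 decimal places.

Total landed cost: CAD 497293.28

CFR: the seller pays costs through ocean freight to the destination port, but not insurance.
Already in the invoice (seller's account under CFR): inland to port — exclude.
CIF value = CFR price + insurance = 410019.97 + 366.66 = 410386.63
Ad valorem component: 410386.63 × 9% = 36934.80
Specific component: 19436 × 2.47 = 48006.92
Import duty = 36934.80 + 48006.92 = 84941.72
Buyer bears: insurance 366.66 + delivery 1964.93 + duty 84941.72 = 87273.31
Landed cost = invoice 410019.97 + 87273.31 = 497293.28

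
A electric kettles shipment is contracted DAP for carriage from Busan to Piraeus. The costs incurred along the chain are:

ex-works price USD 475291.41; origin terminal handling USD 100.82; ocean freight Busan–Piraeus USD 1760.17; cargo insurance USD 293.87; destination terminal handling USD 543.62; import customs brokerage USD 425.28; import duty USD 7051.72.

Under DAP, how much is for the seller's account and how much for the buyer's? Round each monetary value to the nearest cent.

DAP: the seller bears all costs to the named destination except import duty and clearance.
Seller's account: goods 475291.41 + origin terminal 100.82 + freight 1760.17 + insurance 293.87 + destination terminal 543.62 = 477989.89
Buyer's account: brokerage 425.28 + duty 7051.72 = 7477.00

Seller: USD 477989.89; buyer: USD 7477.00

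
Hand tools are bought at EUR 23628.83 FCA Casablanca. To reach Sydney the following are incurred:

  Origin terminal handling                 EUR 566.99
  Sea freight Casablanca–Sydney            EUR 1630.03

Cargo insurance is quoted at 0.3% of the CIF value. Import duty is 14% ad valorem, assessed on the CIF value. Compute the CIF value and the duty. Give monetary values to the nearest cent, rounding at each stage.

Let C be the CIF value. C = FCA price + pre-shipment costs + freight + 0.3% × C
C − 0.3% × C = 23628.83 + 566.99 + 1630.03
0.997 × C = 25825.85
C = 25825.85 / 0.997 = 25903.56
Insurance premium = 0.3% × 25903.56 = 77.71
Import duty = 25903.56 × 14% = 3626.50

CIF value: EUR 25903.56; import duty: EUR 3626.50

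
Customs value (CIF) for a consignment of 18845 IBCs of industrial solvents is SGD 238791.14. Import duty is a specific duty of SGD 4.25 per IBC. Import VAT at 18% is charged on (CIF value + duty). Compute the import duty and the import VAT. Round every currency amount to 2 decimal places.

Import duty = 18845 × 4.25 = 80091.25
VAT base = CIF + duty = 238791.14 + 80091.25 = 318882.39
Import VAT = 318882.39 × 18% = 57398.83

Import duty: SGD 80091.25; import VAT: SGD 57398.83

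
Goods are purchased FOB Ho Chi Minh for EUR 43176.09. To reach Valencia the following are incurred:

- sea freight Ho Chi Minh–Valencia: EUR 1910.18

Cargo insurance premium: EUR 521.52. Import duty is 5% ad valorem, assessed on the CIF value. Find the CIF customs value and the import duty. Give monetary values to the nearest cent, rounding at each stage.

CIF = FOB price + freight + insurance
CIF = 43176.09 + 1910.18 + 521.52 = 45607.79
Import duty = 45607.79 × 5% = 2280.39

CIF value: EUR 45607.79; import duty: EUR 2280.39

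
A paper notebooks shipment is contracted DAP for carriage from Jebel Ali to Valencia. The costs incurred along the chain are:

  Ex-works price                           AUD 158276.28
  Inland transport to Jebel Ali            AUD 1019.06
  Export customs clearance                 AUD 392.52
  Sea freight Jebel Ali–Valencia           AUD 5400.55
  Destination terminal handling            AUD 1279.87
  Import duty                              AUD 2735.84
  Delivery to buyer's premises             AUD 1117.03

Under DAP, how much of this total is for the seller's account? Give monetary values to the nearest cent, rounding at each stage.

Seller's account: AUD 167485.31

DAP: the seller bears all costs to the named destination except import duty and clearance.
Seller's account: goods 158276.28 + inland to port 1019.06 + export clearance 392.52 + freight 5400.55 + destination terminal 1279.87 + delivery 1117.03 = 167485.31
Buyer's account: duty 2735.84 = 2735.84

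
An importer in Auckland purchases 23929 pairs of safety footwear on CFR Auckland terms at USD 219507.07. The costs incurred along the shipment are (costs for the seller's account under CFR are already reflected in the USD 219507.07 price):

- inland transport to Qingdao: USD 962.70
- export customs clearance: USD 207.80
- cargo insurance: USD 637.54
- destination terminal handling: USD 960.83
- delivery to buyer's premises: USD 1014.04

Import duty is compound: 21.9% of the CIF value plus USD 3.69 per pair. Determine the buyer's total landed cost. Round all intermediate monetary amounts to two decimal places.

Total landed cost: USD 358629.16

CFR: the seller pays costs through ocean freight to the destination port, but not insurance.
Already in the invoice (seller's account under CFR): inland to port, export clearance — exclude.
CIF value = CFR price + insurance = 219507.07 + 637.54 = 220144.61
Ad valorem component: 220144.61 × 21.9% = 48211.67
Specific component: 23929 × 3.69 = 88298.01
Import duty = 48211.67 + 88298.01 = 136509.68
Buyer bears: insurance 637.54 + destination terminal 960.83 + delivery 1014.04 + duty 136509.68 = 139122.09
Landed cost = invoice 219507.07 + 139122.09 = 358629.16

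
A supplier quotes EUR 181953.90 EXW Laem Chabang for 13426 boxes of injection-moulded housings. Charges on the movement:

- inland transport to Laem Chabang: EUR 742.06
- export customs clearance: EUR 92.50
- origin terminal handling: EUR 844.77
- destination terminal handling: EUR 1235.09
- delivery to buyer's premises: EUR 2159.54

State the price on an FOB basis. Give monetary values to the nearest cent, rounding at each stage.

FOB price: EUR 183633.23

Not relevant to the conversion: destination terminal, delivery — on the buyer under both terms; not part of either seller's price.
From EXW to FOB, the seller additionally bears: inland to port, export clearance, origin terminal.
FOB price = 181953.90 + 742.06 + 92.50 + 844.77 = 183633.23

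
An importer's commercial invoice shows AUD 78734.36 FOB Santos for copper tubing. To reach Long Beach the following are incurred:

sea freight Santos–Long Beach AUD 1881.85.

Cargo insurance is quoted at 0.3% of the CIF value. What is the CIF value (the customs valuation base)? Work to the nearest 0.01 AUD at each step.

CIF value: AUD 80858.79

Let C be the CIF value. C = FOB price + freight + 0.3% × C
C − 0.3% × C = 78734.36 + 1881.85
0.997 × C = 80616.21
C = 80616.21 / 0.997 = 80858.79
Insurance premium = 0.3% × 80858.79 = 242.58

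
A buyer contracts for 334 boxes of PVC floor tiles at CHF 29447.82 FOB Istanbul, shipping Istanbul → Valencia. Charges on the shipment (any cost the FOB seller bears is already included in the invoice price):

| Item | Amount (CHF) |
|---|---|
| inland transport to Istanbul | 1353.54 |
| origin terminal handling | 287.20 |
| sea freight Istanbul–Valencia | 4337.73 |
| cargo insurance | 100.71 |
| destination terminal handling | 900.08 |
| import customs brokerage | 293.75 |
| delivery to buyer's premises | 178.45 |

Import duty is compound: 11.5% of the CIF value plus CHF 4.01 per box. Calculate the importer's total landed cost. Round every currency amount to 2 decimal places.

FOB: the seller bears costs until goods are on board at the origin port; the buyer bears freight, insurance and all costs thereafter.
Already in the invoice (seller's account under FOB): inland to port, origin terminal — exclude.
CIF value = FOB price + freight + insurance = 29447.82 + 4337.73 + 100.71 = 33886.26
Ad valorem component: 33886.26 × 11.5% = 3896.92
Specific component: 334 × 4.01 = 1339.34
Import duty = 3896.92 + 1339.34 = 5236.26
Buyer bears: freight 4337.73 + insurance 100.71 + destination terminal 900.08 + brokerage 293.75 + delivery 178.45 + duty 5236.26 = 11046.98
Landed cost = invoice 29447.82 + 11046.98 = 40494.80

Total landed cost: CHF 40494.80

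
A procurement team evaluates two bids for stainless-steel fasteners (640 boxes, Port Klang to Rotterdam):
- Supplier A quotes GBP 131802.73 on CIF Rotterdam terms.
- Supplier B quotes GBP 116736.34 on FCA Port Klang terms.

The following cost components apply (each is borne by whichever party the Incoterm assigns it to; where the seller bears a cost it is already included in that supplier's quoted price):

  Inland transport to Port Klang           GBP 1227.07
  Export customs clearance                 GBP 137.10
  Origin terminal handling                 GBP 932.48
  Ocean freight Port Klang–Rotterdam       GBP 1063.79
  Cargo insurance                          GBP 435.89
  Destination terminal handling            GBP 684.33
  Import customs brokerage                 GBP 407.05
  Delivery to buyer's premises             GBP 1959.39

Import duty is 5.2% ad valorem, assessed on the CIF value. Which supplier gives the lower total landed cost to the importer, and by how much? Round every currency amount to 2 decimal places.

Supplier A (CIF):
The CIF price already equals the CIF value: 131802.73
Import duty = 131802.73 × 5.2% = 6853.74
Buyer bears (A): 684.33 + 407.05 + 1959.39 = 3050.77
Landed cost (A) = invoice 131802.73 + 3050.77 + duty 6853.74 = 141707.24
Supplier B (FCA):
CIF value = FCA price + origin terminal + freight + insurance = 116736.34 + 932.48 + 1063.79 + 435.89 = 119168.50
Import duty = 119168.50 × 5.2% = 6196.76
Buyer bears (B): 932.48 + 1063.79 + 435.89 + 684.33 + 407.05 + 1959.39 = 5482.93
Landed cost (B) = invoice 116736.34 + 5482.93 + duty 6196.76 = 128416.03
Difference = |141707.24 − 128416.03| = 13291.21

Supplier B is cheaper by GBP 13291.21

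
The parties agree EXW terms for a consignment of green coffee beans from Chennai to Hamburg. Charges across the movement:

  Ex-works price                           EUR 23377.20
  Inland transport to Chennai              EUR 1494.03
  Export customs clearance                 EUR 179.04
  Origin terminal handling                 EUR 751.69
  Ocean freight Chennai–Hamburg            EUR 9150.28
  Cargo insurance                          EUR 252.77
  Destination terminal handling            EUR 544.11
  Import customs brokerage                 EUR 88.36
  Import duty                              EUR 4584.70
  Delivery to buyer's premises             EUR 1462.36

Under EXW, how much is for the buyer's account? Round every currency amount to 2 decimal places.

Buyer's account: EUR 18507.34

EXW: the seller makes goods available at their premises; the buyer bears all onward costs.
Seller's account: goods 23377.20 = 23377.20
Buyer's account: inland to port 1494.03 + export clearance 179.04 + origin terminal 751.69 + freight 9150.28 + insurance 252.77 + destination terminal 544.11 + brokerage 88.36 + duty 4584.70 + delivery 1462.36 = 18507.34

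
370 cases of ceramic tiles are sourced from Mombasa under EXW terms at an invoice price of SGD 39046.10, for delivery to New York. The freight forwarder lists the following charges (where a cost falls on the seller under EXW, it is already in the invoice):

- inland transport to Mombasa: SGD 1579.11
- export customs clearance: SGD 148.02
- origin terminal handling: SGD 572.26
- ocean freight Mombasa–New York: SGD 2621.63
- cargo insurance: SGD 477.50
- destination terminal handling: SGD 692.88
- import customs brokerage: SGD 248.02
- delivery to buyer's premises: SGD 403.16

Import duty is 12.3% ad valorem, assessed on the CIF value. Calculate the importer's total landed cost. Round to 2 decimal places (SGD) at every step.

Total landed cost: SGD 51255.37

EXW: the seller makes goods available at their premises; the buyer bears all onward costs.
CIF value = EXW price + inland to port + export clearance + origin terminal + freight + insurance = 39046.10 + 1579.11 + 148.02 + 572.26 + 2621.63 + 477.50 = 44444.62
Import duty = 44444.62 × 12.3% = 5466.69
Buyer bears: inland to port 1579.11 + export clearance 148.02 + origin terminal 572.26 + freight 2621.63 + insurance 477.50 + destination terminal 692.88 + brokerage 248.02 + delivery 403.16 + duty 5466.69 = 12209.27
Landed cost = invoice 39046.10 + 12209.27 = 51255.37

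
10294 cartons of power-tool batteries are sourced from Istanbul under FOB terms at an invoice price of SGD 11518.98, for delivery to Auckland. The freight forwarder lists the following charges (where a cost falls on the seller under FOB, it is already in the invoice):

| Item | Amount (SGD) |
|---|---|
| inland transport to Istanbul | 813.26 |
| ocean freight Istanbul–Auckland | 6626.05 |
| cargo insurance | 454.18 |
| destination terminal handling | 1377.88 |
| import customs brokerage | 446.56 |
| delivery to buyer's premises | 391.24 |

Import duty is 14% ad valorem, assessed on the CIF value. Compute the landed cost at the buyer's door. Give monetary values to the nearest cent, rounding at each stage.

FOB: the seller bears costs until goods are on board at the origin port; the buyer bears freight, insurance and all costs thereafter.
Already in the invoice (seller's account under FOB): inland to port — exclude.
CIF value = FOB price + freight + insurance = 11518.98 + 6626.05 + 454.18 = 18599.21
Import duty = 18599.21 × 14% = 2603.89
Buyer bears: freight 6626.05 + insurance 454.18 + destination terminal 1377.88 + brokerage 446.56 + delivery 391.24 + duty 2603.89 = 11899.80
Landed cost = invoice 11518.98 + 11899.80 = 23418.78

Total landed cost: SGD 23418.78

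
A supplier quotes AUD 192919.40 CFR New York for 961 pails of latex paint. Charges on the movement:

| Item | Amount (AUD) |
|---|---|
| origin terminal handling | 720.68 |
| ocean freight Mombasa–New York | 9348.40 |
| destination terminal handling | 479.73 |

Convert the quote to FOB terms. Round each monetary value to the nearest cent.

FOB price: AUD 183571.00

Not relevant to the conversion: origin terminal — on the seller under both CFR and FOB; already in the CFR price and stays in the FOB price. destination terminal — on the buyer under both terms; not part of either seller's price.
From CFR to FOB, the seller no longer bears: freight.
FOB price = 192919.40 − 9348.40 = 183571.00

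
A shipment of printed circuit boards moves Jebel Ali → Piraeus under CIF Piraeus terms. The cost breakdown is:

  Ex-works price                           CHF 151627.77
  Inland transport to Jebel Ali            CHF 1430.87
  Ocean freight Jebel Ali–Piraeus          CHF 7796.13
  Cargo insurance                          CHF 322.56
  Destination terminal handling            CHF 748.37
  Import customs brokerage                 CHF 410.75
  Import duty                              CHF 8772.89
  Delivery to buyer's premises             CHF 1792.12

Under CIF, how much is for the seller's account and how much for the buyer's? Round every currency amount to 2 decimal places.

Seller: CHF 161177.33; buyer: CHF 11724.13

CIF: the seller pays costs through ocean freight and marine insurance to the destination port.
Seller's account: goods 151627.77 + inland to port 1430.87 + freight 7796.13 + insurance 322.56 = 161177.33
Buyer's account: destination terminal 748.37 + brokerage 410.75 + duty 8772.89 + delivery 1792.12 = 11724.13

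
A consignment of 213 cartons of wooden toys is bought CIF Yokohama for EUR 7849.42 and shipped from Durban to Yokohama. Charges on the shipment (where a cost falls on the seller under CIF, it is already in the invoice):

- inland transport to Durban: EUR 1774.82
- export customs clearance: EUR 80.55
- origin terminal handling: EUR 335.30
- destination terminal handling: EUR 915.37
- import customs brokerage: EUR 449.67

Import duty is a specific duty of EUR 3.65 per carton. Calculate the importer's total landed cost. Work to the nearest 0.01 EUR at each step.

Total landed cost: EUR 9991.91

CIF: the seller pays costs through ocean freight and marine insurance to the destination port.
Already in the invoice (seller's account under CIF): inland to port, export clearance, origin terminal — exclude.
The CIF price already equals the CIF value: 7849.42
Import duty = 213 × 3.65 = 777.45
Buyer bears: destination terminal 915.37 + brokerage 449.67 + duty 777.45 = 2142.49
Landed cost = invoice 7849.42 + 2142.49 = 9991.91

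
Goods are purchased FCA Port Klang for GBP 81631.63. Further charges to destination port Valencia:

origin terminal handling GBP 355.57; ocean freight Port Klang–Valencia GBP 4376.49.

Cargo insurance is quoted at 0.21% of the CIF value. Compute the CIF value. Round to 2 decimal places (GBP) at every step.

Let C be the CIF value. C = FCA price + pre-shipment costs + freight + 0.21% × C
C − 0.21% × C = 81631.63 + 355.57 + 4376.49
0.9979 × C = 86363.69
C = 86363.69 / 0.9979 = 86545.44
Insurance premium = 0.21% × 86545.44 = 181.75

CIF value: GBP 86545.44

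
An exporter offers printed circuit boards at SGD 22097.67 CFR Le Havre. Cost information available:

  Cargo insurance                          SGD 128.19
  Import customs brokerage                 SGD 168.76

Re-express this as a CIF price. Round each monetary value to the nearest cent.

CIF price: SGD 22225.86

Not relevant to the conversion: brokerage — on the buyer under both terms; not part of either seller's price.
From CFR to CIF, the seller additionally bears: insurance.
CIF price = 22097.67 + 128.19 = 22225.86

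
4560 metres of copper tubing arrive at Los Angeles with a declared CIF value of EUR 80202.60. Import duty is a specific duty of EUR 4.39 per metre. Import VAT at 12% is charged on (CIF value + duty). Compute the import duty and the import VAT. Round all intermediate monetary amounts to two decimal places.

Import duty: EUR 20018.40; import VAT: EUR 12026.52

Import duty = 4560 × 4.39 = 20018.40
VAT base = CIF + duty = 80202.60 + 20018.40 = 100221.00
Import VAT = 100221.00 × 12% = 12026.52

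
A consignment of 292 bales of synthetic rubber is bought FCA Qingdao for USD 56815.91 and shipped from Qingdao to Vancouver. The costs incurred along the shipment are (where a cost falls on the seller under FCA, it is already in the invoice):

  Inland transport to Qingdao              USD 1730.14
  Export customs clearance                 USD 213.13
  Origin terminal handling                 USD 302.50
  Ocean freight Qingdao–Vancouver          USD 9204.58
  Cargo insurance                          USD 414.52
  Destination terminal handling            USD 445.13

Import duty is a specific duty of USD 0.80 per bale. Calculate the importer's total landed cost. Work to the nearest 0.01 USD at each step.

FCA: the seller delivers export-cleared goods to the carrier; the buyer bears costs from that point.
Already in the invoice (seller's account under FCA): inland to port, export clearance — exclude.
CIF value = FCA price + origin terminal + freight + insurance = 56815.91 + 302.50 + 9204.58 + 414.52 = 66737.51
Import duty = 292 × 0.80 = 233.60
Buyer bears: origin terminal 302.50 + freight 9204.58 + insurance 414.52 + destination terminal 445.13 + duty 233.60 = 10600.33
Landed cost = invoice 56815.91 + 10600.33 = 67416.24

Total landed cost: USD 67416.24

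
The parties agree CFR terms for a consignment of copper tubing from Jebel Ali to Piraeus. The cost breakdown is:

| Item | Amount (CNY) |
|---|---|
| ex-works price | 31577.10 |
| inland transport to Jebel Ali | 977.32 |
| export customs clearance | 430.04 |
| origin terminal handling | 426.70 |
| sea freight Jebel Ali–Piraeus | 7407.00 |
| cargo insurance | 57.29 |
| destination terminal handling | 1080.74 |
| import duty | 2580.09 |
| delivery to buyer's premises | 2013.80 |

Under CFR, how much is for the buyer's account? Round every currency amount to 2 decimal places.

Buyer's account: CNY 5731.92

CFR: the seller pays costs through ocean freight to the destination port, but not insurance.
Seller's account: goods 31577.10 + inland to port 977.32 + export clearance 430.04 + origin terminal 426.70 + freight 7407.00 = 40818.16
Buyer's account: insurance 57.29 + destination terminal 1080.74 + duty 2580.09 + delivery 2013.80 = 5731.92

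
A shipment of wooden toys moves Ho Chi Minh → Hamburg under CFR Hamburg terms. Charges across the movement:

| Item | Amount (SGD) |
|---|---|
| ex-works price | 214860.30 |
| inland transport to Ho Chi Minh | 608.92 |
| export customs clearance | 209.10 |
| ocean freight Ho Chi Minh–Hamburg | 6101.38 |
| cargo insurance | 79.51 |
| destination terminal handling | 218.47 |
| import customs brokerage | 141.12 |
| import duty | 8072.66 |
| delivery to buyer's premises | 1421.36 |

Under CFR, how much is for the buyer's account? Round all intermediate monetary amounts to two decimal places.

CFR: the seller pays costs through ocean freight to the destination port, but not insurance.
Seller's account: goods 214860.30 + inland to port 608.92 + export clearance 209.10 + freight 6101.38 = 221779.70
Buyer's account: insurance 79.51 + destination terminal 218.47 + brokerage 141.12 + duty 8072.66 + delivery 1421.36 = 9933.12

Buyer's account: SGD 9933.12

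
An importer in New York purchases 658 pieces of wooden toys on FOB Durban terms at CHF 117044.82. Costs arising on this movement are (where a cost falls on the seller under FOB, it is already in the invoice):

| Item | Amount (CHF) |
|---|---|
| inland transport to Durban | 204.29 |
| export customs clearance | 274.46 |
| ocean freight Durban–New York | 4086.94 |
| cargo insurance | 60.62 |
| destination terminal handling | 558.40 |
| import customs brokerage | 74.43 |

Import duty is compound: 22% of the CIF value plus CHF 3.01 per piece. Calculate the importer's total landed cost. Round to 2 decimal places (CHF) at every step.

Total landed cost: CHF 150468.11

FOB: the seller bears costs until goods are on board at the origin port; the buyer bears freight, insurance and all costs thereafter.
Already in the invoice (seller's account under FOB): inland to port, export clearance — exclude.
CIF value = FOB price + freight + insurance = 117044.82 + 4086.94 + 60.62 = 121192.38
Ad valorem component: 121192.38 × 22% = 26662.32
Specific component: 658 × 3.01 = 1980.58
Import duty = 26662.32 + 1980.58 = 28642.90
Buyer bears: freight 4086.94 + insurance 60.62 + destination terminal 558.40 + brokerage 74.43 + duty 28642.90 = 33423.29
Landed cost = invoice 117044.82 + 33423.29 = 150468.11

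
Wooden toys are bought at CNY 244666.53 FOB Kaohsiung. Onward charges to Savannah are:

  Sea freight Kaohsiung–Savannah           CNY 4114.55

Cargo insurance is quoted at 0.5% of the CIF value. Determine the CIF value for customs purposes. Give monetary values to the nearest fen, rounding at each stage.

Let C be the CIF value. C = FOB price + freight + 0.5% × C
C − 0.5% × C = 244666.53 + 4114.55
0.995 × C = 248781.08
C = 248781.08 / 0.995 = 250031.24
Insurance premium = 0.5% × 250031.24 = 1250.16

CIF value: CNY 250031.24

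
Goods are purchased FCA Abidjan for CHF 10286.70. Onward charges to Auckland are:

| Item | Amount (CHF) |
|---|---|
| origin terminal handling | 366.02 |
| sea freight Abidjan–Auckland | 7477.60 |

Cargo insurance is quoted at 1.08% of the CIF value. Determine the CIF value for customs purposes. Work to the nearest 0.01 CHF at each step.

Let C be the CIF value. C = FCA price + pre-shipment costs + freight + 1.08% × C
C − 1.08% × C = 10286.70 + 366.02 + 7477.60
0.9892 × C = 18130.32
C = 18130.32 / 0.9892 = 18328.27
Insurance premium = 1.08% × 18328.27 = 197.95

CIF value: CHF 18328.27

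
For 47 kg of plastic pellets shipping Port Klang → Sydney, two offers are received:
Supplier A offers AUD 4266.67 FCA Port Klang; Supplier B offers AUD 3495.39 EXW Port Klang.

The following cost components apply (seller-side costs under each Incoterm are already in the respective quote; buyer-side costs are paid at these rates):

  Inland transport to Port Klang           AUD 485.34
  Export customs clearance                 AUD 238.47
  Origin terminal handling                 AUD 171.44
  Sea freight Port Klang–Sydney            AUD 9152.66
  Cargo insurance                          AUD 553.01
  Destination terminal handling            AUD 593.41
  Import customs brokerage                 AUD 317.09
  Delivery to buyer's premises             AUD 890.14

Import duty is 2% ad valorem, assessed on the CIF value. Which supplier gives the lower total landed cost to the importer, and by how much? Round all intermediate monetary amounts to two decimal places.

Supplier A (FCA):
CIF value = FCA price + origin terminal + freight + insurance = 4266.67 + 171.44 + 9152.66 + 553.01 = 14143.78
Import duty = 14143.78 × 2% = 282.88
Buyer bears (A): 171.44 + 9152.66 + 553.01 + 593.41 + 317.09 + 890.14 = 11677.75
Landed cost (A) = invoice 4266.67 + 11677.75 + duty 282.88 = 16227.30
Supplier B (EXW):
CIF value = EXW price + inland to port + export clearance + origin terminal + freight + insurance = 3495.39 + 485.34 + 238.47 + 171.44 + 9152.66 + 553.01 = 14096.31
Import duty = 14096.31 × 2% = 281.93
Buyer bears (B): 485.34 + 238.47 + 171.44 + 9152.66 + 553.01 + 593.41 + 317.09 + 890.14 = 12401.56
Landed cost (B) = invoice 3495.39 + 12401.56 + duty 281.93 = 16178.88
Difference = |16227.30 − 16178.88| = 48.42

Supplier B is cheaper by AUD 48.42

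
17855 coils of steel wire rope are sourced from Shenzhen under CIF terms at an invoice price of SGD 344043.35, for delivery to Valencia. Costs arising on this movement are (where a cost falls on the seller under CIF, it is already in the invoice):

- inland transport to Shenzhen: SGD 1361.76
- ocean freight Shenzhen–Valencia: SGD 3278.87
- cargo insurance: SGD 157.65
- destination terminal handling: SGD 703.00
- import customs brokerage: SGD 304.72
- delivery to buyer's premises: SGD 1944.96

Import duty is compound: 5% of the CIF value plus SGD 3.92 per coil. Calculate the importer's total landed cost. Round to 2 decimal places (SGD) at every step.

Total landed cost: SGD 434189.80

CIF: the seller pays costs through ocean freight and marine insurance to the destination port.
Already in the invoice (seller's account under CIF): inland to port, freight, insurance — exclude.
The CIF price already equals the CIF value: 344043.35
Ad valorem component: 344043.35 × 5% = 17202.17
Specific component: 17855 × 3.92 = 69991.60
Import duty = 17202.17 + 69991.60 = 87193.77
Buyer bears: destination terminal 703.00 + brokerage 304.72 + delivery 1944.96 + duty 87193.77 = 90146.45
Landed cost = invoice 344043.35 + 90146.45 = 434189.80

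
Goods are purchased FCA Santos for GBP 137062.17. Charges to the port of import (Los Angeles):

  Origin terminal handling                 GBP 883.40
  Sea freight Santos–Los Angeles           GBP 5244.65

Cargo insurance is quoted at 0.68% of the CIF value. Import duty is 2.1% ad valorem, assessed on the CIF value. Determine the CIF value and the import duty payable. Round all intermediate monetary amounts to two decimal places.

CIF value: GBP 144170.58; import duty: GBP 3027.58

Let C be the CIF value. C = FCA price + pre-shipment costs + freight + 0.68% × C
C − 0.68% × C = 137062.17 + 883.40 + 5244.65
0.9932 × C = 143190.22
C = 143190.22 / 0.9932 = 144170.58
Insurance premium = 0.68% × 144170.58 = 980.36
Import duty = 144170.58 × 2.1% = 3027.58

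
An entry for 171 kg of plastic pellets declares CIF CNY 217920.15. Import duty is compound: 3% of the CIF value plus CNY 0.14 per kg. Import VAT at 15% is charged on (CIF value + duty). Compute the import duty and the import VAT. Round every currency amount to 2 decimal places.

Import duty: CNY 6561.54; import VAT: CNY 33672.25

Ad valorem component: 217920.15 × 3% = 6537.60
Specific component: 171 × 0.14 = 23.94
Import duty = 6537.60 + 23.94 = 6561.54
VAT base = CIF + duty = 217920.15 + 6561.54 = 224481.69
Import VAT = 224481.69 × 15% = 33672.25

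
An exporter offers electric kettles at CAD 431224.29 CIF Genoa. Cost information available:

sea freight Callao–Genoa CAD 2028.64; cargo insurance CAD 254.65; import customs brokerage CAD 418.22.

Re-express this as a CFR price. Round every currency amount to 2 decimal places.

Not relevant to the conversion: freight — on the seller under both CIF and CFR; already in the CIF price and stays in the CFR price. brokerage — on the buyer under both terms; not part of either seller's price.
From CIF to CFR, the seller no longer bears: insurance.
CFR price = 431224.29 − 254.65 = 430969.64

CFR price: CAD 430969.64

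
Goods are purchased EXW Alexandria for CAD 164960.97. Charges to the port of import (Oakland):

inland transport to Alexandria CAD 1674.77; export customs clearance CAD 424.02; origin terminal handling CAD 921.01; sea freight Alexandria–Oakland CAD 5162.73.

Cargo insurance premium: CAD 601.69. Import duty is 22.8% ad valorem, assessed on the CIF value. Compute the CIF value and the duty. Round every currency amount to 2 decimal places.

CIF = EXW price + pre-shipment costs + freight + insurance
CIF = 164960.97 + 1674.77 + 424.02 + 921.01 + 5162.73 + 601.69 = 173745.19
Import duty = 173745.19 × 22.8% = 39613.90

CIF value: CAD 173745.19; import duty: CAD 39613.90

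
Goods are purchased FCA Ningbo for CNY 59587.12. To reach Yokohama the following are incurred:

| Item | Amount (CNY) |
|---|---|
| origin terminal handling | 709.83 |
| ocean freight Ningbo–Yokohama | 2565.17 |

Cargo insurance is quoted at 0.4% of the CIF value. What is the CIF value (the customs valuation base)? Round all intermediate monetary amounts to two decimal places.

Let C be the CIF value. C = FCA price + pre-shipment costs + freight + 0.4% × C
C − 0.4% × C = 59587.12 + 709.83 + 2565.17
0.996 × C = 62862.12
C = 62862.12 / 0.996 = 63114.58
Insurance premium = 0.4% × 63114.58 = 252.46

CIF value: CNY 63114.58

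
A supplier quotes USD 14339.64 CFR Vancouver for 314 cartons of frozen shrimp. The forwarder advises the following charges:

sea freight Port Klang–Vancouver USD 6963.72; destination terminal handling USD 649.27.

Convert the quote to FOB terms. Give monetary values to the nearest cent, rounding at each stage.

Not relevant to the conversion: destination terminal — on the buyer under both terms; not part of either seller's price.
From CFR to FOB, the seller no longer bears: freight.
FOB price = 14339.64 − 6963.72 = 7375.92

FOB price: USD 7375.92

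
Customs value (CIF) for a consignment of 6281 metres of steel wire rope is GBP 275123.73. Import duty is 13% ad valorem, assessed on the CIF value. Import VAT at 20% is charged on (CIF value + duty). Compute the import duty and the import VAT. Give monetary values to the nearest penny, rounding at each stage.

Import duty: GBP 35766.08; import VAT: GBP 62177.96

Import duty = 275123.73 × 13% = 35766.08
VAT base = CIF + duty = 275123.73 + 35766.08 = 310889.81
Import VAT = 310889.81 × 20% = 62177.96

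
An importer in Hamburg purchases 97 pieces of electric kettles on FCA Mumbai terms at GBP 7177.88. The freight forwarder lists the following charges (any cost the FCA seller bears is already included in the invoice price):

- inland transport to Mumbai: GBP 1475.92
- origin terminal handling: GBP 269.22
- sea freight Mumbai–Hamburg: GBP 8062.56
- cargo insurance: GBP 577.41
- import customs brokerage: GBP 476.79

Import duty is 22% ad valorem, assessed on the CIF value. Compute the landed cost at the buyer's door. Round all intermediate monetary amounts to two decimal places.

FCA: the seller delivers export-cleared goods to the carrier; the buyer bears costs from that point.
Already in the invoice (seller's account under FCA): inland to port — exclude.
CIF value = FCA price + origin terminal + freight + insurance = 7177.88 + 269.22 + 8062.56 + 577.41 = 16087.07
Import duty = 16087.07 × 22% = 3539.16
Buyer bears: origin terminal 269.22 + freight 8062.56 + insurance 577.41 + brokerage 476.79 + duty 3539.16 = 12925.14
Landed cost = invoice 7177.88 + 12925.14 = 20103.02

Total landed cost: GBP 20103.02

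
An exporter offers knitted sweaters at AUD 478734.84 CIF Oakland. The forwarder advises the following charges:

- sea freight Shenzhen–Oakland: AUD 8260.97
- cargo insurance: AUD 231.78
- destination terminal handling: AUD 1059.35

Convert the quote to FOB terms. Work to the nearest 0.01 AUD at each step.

FOB price: AUD 470242.09

Not relevant to the conversion: destination terminal — on the buyer under both terms; not part of either seller's price.
From CIF to FOB, the seller no longer bears: freight, insurance.
FOB price = 478734.84 − 8260.97 − 231.78 = 470242.09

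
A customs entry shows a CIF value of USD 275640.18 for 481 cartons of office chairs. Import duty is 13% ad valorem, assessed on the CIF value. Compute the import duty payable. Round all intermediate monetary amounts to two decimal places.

Import duty = 275640.18 × 13% = 35833.22

Import duty: USD 35833.22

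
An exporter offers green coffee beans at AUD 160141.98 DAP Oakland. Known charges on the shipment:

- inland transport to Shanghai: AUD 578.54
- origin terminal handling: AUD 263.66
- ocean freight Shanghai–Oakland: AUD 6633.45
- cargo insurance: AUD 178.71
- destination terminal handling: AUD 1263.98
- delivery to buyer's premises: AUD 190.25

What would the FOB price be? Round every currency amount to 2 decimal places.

Not relevant to the conversion: inland to port, origin terminal — on the seller under both DAP and FOB; already in the DAP price and stays in the FOB price.
From DAP to FOB, the seller no longer bears: freight, insurance, destination terminal, delivery.
FOB price = 160141.98 − 6633.45 − 178.71 − 1263.98 − 190.25 = 151875.59

FOB price: AUD 151875.59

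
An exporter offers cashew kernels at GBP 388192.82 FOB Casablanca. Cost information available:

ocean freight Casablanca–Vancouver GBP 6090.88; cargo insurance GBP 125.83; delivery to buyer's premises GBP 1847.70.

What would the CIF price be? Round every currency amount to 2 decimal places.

Not relevant to the conversion: delivery — on the buyer under both terms; not part of either seller's price.
From FOB to CIF, the seller additionally bears: freight, insurance.
CIF price = 388192.82 + 6090.88 + 125.83 = 394409.53

CIF price: GBP 394409.53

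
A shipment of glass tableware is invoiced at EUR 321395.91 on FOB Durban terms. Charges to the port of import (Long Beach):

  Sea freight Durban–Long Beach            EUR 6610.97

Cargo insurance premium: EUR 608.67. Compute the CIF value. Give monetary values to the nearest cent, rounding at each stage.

CIF = FOB price + freight + insurance
CIF = 321395.91 + 6610.97 + 608.67 = 328615.55

CIF value: EUR 328615.55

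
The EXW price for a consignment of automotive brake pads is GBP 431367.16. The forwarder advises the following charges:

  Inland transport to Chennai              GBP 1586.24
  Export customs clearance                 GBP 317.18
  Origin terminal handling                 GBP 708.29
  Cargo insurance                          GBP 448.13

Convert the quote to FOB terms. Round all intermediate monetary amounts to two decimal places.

FOB price: GBP 433978.87

Not relevant to the conversion: insurance — on the buyer under both terms; not part of either seller's price.
From EXW to FOB, the seller additionally bears: inland to port, export clearance, origin terminal.
FOB price = 431367.16 + 1586.24 + 317.18 + 708.29 = 433978.87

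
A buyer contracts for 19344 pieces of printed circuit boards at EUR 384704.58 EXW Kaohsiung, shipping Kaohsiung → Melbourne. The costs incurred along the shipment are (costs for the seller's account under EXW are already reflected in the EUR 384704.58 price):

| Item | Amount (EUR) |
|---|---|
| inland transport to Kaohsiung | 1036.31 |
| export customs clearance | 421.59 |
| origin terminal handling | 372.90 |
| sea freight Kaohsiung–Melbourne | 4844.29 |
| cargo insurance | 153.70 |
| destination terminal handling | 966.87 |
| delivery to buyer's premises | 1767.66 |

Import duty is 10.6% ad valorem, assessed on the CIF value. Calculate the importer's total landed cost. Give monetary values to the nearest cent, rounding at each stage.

EXW: the seller makes goods available at their premises; the buyer bears all onward costs.
CIF value = EXW price + inland to port + export clearance + origin terminal + freight + insurance = 384704.58 + 1036.31 + 421.59 + 372.90 + 4844.29 + 153.70 = 391533.37
Import duty = 391533.37 × 10.6% = 41502.54
Buyer bears: inland to port 1036.31 + export clearance 421.59 + origin terminal 372.90 + freight 4844.29 + insurance 153.70 + destination terminal 966.87 + delivery 1767.66 + duty 41502.54 = 51065.86
Landed cost = invoice 384704.58 + 51065.86 = 435770.44

Total landed cost: EUR 435770.44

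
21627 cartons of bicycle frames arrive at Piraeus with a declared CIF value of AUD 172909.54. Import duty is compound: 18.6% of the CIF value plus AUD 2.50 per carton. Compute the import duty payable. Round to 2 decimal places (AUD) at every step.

Ad valorem component: 172909.54 × 18.6% = 32161.17
Specific component: 21627 × 2.50 = 54067.50
Import duty = 32161.17 + 54067.50 = 86228.67

Import duty: AUD 86228.67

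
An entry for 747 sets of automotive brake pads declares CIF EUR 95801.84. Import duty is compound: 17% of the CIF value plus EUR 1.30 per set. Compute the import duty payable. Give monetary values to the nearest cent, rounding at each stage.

Import duty: EUR 17257.41

Ad valorem component: 95801.84 × 17% = 16286.31
Specific component: 747 × 1.30 = 971.10
Import duty = 16286.31 + 971.10 = 17257.41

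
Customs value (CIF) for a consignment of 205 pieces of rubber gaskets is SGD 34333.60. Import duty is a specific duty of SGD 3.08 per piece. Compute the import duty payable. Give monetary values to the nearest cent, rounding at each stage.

Import duty = 205 × 3.08 = 631.40

Import duty: SGD 631.40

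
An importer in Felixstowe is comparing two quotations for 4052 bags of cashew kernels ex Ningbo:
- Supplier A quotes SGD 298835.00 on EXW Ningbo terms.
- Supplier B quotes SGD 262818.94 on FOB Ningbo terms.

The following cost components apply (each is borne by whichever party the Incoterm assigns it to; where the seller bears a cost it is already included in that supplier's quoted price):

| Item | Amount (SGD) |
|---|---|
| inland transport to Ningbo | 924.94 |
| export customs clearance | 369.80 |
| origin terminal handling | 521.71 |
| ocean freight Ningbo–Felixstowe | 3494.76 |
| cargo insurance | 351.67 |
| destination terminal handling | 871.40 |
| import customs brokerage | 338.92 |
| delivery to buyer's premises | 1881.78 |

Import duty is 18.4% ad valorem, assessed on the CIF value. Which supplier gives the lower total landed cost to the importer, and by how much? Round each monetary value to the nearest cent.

Supplier B is cheaper by SGD 44793.69

Supplier A (EXW):
CIF value = EXW price + inland to port + export clearance + origin terminal + freight + insurance = 298835.00 + 924.94 + 369.80 + 521.71 + 3494.76 + 351.67 = 304497.88
Import duty = 304497.88 × 18.4% = 56027.61
Buyer bears (A): 924.94 + 369.80 + 521.71 + 3494.76 + 351.67 + 871.40 + 338.92 + 1881.78 = 8754.98
Landed cost (A) = invoice 298835.00 + 8754.98 + duty 56027.61 = 363617.59
Supplier B (FOB):
CIF value = FOB price + freight + insurance = 262818.94 + 3494.76 + 351.67 = 266665.37
Import duty = 266665.37 × 18.4% = 49066.43
Buyer bears (B): 3494.76 + 351.67 + 871.40 + 338.92 + 1881.78 = 6938.53
Landed cost (B) = invoice 262818.94 + 6938.53 + duty 49066.43 = 318823.90
Difference = |363617.59 − 318823.90| = 44793.69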